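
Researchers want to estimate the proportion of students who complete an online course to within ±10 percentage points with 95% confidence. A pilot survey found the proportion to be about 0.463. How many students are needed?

n = 96

For a proportion with margin E = 0.1 at 95% confidence, z = 1.960.
n = p̂(1−p̂)(z/E)² = 0.463 × 0.537 × (1.960/0.1)² = 95.51
Round up: n = 96.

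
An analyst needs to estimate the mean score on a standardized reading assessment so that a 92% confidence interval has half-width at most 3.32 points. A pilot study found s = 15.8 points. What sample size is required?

70

For a mean, the margin of error is E = z·σ/√n, so n = (zσ/E)².
At 92% confidence, z = 1.751.
n = (1.751 × 15.8 / 3.32)² = 69.44
Round up: n = 70.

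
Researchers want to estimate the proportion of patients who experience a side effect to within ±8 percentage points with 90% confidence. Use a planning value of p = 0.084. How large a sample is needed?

For a proportion with margin E = 0.08 at 90% confidence, z = 1.645.
n = p̂(1−p̂)(z/E)² = 0.084 × 0.916 × (1.645/0.08)² = 32.53
Round up: n = 33.

33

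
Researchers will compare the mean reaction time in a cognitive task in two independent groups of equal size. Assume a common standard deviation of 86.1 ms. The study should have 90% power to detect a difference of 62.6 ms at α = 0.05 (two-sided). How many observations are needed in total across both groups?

For two equal groups, n per group = 2·((z_{α/2} + z_β)·σ/δ)².
z_{α/2} = 1.960; z_β = 1.282 (power 90%).
n = 2 × (3.242 × 86.1 / 62.6)² = 2 × 19.88 = 39.76
Round up: n = 40 per group.
Total across both groups: 2 × 40 = 80.

80 total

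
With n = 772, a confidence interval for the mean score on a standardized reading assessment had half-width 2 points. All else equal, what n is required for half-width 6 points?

n = 86

Margin of error scales as 1/√n, so n₂ = n₁·(E₁/E₂)².
n₂ = 772 × (2/6)² = 772 × 0.1111 = 85.77
Round up: n₂ = 86.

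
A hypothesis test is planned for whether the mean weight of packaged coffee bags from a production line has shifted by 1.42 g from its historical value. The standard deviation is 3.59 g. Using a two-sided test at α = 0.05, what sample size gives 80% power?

For a one-sample z-test, n = ((z_{α/2} + z_β)·σ/δ)².
z_{α/2} = 1.960 (two-sided α = 0.05); z_β = 0.842 (power 80% → β = 0.2).
n = (2.802 × 3.59 / 1.42)² = 50.18
Round up: n = 51.

n = 51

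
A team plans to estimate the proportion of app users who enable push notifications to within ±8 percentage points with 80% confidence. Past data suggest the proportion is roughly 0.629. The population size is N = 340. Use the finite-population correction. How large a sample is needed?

For a proportion with margin E = 0.08 at 80% confidence, z = 1.282.
n = p̂(1−p̂)(z/E)² = 0.629 × 0.371 × (1.282/0.08)² = 59.93 — call this n₀.
Finite-population correction with N = 340: n = n₀ / (1 + (n₀−1)/N) = 59.93 / 1.173 = 51.09
Round up: n = 52.

52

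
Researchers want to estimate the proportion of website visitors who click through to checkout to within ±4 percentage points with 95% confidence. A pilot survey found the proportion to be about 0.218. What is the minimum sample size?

410

For a proportion with margin E = 0.04 at 95% confidence, z = 1.960.
n = p̂(1−p̂)(z/E)² = 0.218 × 0.782 × (1.960/0.04)² = 409.31
Round up: n = 410.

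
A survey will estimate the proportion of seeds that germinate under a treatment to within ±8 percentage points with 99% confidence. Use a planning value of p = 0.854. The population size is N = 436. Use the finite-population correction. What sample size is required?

For a proportion with margin E = 0.08 at 99% confidence, z = 2.576.
n = p̂(1−p̂)(z/E)² = 0.854 × 0.146 × (2.576/0.08)² = 129.28 — call this n₀.
Finite-population correction with N = 436: n = n₀ / (1 + (n₀−1)/N) = 129.28 / 1.294 = 99.91
Round up: n = 100.

n = 100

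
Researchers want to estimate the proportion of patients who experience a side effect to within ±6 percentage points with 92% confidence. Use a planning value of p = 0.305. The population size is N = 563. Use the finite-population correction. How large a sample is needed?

For a proportion with margin E = 0.06 at 92% confidence, z = 1.751.
n = p̂(1−p̂)(z/E)² = 0.305 × 0.695 × (1.751/0.06)² = 180.53 — call this n₀.
Finite-population correction with N = 563: n = n₀ / (1 + (n₀−1)/N) = 180.53 / 1.319 = 136.87
Round up: n = 137.

137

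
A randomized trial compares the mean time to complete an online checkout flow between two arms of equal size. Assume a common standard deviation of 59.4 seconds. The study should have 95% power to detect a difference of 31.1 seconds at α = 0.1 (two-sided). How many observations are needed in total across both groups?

158 total

For two equal groups, n per group = 2·((z_{α/2} + z_β)·σ/δ)².
z_{α/2} = 1.645; z_β = 1.645 (power 95%).
n = 2 × (3.290 × 59.4 / 31.1)² = 2 × 39.49 = 78.98
Round up: n = 79 per group.
Total across both groups: 2 × 79 = 158.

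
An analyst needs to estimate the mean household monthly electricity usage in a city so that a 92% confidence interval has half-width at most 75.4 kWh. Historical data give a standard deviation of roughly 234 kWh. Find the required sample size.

30

For a mean, the margin of error is E = z·σ/√n, so n = (zσ/E)².
At 92% confidence, z = 1.751.
n = (1.751 × 234 / 75.4)² = 29.53
Round up: n = 30.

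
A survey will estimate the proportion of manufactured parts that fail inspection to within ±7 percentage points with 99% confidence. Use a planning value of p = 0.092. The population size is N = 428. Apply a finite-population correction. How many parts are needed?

n = 90

For a proportion with margin E = 0.07 at 99% confidence, z = 2.576.
n = p̂(1−p̂)(z/E)² = 0.092 × 0.908 × (2.576/0.07)² = 113.13 — call this n₀.
Finite-population correction with N = 428: n = n₀ / (1 + (n₀−1)/N) = 113.13 / 1.262 = 89.64
Round up: n = 90.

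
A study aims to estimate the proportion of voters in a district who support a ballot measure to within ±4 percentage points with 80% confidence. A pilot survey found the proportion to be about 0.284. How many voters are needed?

209

For a proportion with margin E = 0.04 at 80% confidence, z = 1.282.
n = p̂(1−p̂)(z/E)² = 0.284 × 0.716 × (1.282/0.04)² = 208.88
Round up: n = 209.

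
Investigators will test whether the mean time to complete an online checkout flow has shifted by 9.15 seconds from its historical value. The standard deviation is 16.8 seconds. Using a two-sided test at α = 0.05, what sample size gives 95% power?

44

For a one-sample z-test, n = ((z_{α/2} + z_β)·σ/δ)².
z_{α/2} = 1.960 (two-sided α = 0.05); z_β = 1.645 (power 95% → β = 0.05).
n = (3.605 × 16.8 / 9.15)² = 43.81
Round up: n = 44.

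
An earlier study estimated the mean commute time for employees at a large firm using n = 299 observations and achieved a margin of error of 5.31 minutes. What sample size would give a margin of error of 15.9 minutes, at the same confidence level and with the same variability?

Margin of error scales as 1/√n, so n₂ = n₁·(E₁/E₂)².
n₂ = 299 × (5.31/15.9)² = 299 × 0.1115 = 33.34
Round up: n₂ = 34.

n = 34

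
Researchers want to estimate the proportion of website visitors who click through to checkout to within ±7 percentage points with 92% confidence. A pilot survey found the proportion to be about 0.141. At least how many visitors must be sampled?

n = 76

For a proportion with margin E = 0.07 at 92% confidence, z = 1.751.
n = p̂(1−p̂)(z/E)² = 0.141 × 0.859 × (1.751/0.07)² = 75.79
Round up: n = 76.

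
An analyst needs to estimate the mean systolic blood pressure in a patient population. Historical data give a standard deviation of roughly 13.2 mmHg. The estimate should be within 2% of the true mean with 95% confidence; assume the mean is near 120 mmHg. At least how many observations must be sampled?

117

For a mean, the margin of error is E = z·σ/√n, so n = (zσ/E)².
At 95% confidence, z = 1.960.
E = 2% of 120 = 2.4 mmHg.
n = (1.960 × 13.2 / 2.4)² = 116.21
Round up: n = 117.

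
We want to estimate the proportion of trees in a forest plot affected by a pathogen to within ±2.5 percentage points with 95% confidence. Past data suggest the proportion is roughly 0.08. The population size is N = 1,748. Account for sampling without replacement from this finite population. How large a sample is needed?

For a proportion with margin E = 0.025 at 95% confidence, z = 1.960.
n = p̂(1−p̂)(z/E)² = 0.08 × 0.92 × (1.960/0.025)² = 452.39 — call this n₀.
Finite-population correction with N = 1,748: n = n₀ / (1 + (n₀−1)/N) = 452.39 / 1.258 = 359.61
Round up: n = 360.

360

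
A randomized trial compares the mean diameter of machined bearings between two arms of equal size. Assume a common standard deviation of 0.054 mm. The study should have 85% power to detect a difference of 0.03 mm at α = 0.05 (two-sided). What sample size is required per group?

59 per group

For two equal groups, n per group = 2·((z_{α/2} + z_β)·σ/δ)².
z_{α/2} = 1.960; z_β = 1.036 (power 85%).
n = 2 × (2.996 × 0.054 / 0.03)² = 2 × 29.08 = 58.16
Round up: n = 59 per group.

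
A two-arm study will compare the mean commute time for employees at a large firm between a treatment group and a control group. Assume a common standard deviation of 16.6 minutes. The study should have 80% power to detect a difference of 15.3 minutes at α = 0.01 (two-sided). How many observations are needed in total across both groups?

56 total

For two equal groups, n per group = 2·((z_{α/2} + z_β)·σ/δ)².
z_{α/2} = 2.576; z_β = 0.842 (power 80%).
n = 2 × (3.418 × 16.6 / 15.3)² = 2 × 13.75 = 27.50
Round up: n = 28 per group.
Total across both groups: 2 × 28 = 56.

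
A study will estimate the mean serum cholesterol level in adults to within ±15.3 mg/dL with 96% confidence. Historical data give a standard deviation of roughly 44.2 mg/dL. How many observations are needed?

For a mean, the margin of error is E = z·σ/√n, so n = (zσ/E)².
At 96% confidence, z = 2.054.
n = (2.054 × 44.2 / 15.3)² = 35.21
Round up: n = 36.

36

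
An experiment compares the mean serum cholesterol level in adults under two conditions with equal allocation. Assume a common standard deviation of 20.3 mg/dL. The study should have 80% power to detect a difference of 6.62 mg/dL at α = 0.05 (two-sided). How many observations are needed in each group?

148 per group

For two equal groups, n per group = 2·((z_{α/2} + z_β)·σ/δ)².
z_{α/2} = 1.960; z_β = 0.842 (power 80%).
n = 2 × (2.802 × 20.3 / 6.62)² = 2 × 73.83 = 147.66
Round up: n = 148 per group.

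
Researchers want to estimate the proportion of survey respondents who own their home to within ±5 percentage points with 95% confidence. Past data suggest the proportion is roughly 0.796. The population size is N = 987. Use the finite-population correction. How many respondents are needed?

For a proportion with margin E = 0.05 at 95% confidence, z = 1.960.
n = p̂(1−p̂)(z/E)² = 0.796 × 0.204 × (1.960/0.05)² = 249.53 — call this n₀.
Finite-population correction with N = 987: n = n₀ / (1 + (n₀−1)/N) = 249.53 / 1.252 = 199.31
Round up: n = 200.

200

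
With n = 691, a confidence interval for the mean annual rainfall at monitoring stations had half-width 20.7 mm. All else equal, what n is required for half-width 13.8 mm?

n = 1555

Margin of error scales as 1/√n, so n₂ = n₁·(E₁/E₂)².
n₂ = 691 × (20.7/13.8)² = 691 × 2.25 = 1554.75
Round up: n₂ = 1555.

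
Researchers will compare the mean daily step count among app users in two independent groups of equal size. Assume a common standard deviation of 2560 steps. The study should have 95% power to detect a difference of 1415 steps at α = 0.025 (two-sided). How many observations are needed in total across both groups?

198 total

For two equal groups, n per group = 2·((z_{α/2} + z_β)·σ/δ)².
z_{α/2} = 2.241; z_β = 1.645 (power 95%).
n = 2 × (3.886 × 2560 / 1415)² = 2 × 49.43 = 98.86
Round up: n = 99 per group.
Total across both groups: 2 × 99 = 198.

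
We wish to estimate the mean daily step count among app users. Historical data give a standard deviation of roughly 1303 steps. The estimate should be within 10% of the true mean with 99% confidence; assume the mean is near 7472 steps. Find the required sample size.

For a mean, the margin of error is E = z·σ/√n, so n = (zσ/E)².
At 99% confidence, z = 2.576.
E = 10% of 7472 = 747.2 steps.
n = (2.576 × 1303 / 747.2)² = 20.18
Round up: n = 21.

21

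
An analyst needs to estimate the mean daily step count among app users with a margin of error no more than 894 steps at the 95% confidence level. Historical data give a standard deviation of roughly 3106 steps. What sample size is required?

For a mean, the margin of error is E = z·σ/√n, so n = (zσ/E)².
At 95% confidence, z = 1.960.
n = (1.960 × 3106 / 894)² = 46.37
Round up: n = 47.

n = 47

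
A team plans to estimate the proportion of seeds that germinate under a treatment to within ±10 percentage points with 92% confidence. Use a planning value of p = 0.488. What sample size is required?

77

For a proportion with margin E = 0.1 at 92% confidence, z = 1.751.
n = p̂(1−p̂)(z/E)² = 0.488 × 0.512 × (1.751/0.1)² = 76.61
Round up: n = 77.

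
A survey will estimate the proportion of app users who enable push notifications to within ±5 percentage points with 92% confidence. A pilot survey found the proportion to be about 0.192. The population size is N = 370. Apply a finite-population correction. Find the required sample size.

126

For a proportion with margin E = 0.05 at 92% confidence, z = 1.751.
n = p̂(1−p̂)(z/E)² = 0.192 × 0.808 × (1.751/0.05)² = 190.26 — call this n₀.
Finite-population correction with N = 370: n = n₀ / (1 + (n₀−1)/N) = 190.26 / 1.512 = 125.83
Round up: n = 126.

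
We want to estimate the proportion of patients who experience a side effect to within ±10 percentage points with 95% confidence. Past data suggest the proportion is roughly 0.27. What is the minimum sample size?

n = 76

For a proportion with margin E = 0.1 at 95% confidence, z = 1.960.
n = p̂(1−p̂)(z/E)² = 0.27 × 0.73 × (1.960/0.1)² = 75.72
Round up: n = 76.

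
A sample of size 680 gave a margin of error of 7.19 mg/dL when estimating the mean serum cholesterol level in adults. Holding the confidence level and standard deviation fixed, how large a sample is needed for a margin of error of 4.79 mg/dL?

Margin of error scales as 1/√n, so n₂ = n₁·(E₁/E₂)².
n₂ = 680 × (7.19/4.79)² = 680 × 2.253 = 1532.04
Round up: n₂ = 1533.

n = 1533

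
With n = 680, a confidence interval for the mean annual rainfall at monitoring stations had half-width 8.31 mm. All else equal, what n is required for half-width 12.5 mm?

301

Margin of error scales as 1/√n, so n₂ = n₁·(E₁/E₂)².
n₂ = 680 × (8.31/12.5)² = 680 × 0.442 = 300.56
Round up: n₂ = 301.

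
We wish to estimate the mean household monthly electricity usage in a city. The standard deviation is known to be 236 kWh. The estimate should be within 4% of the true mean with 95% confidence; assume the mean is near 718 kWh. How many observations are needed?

For a mean, the margin of error is E = z·σ/√n, so n = (zσ/E)².
At 95% confidence, z = 1.960.
E = 4% of 718 = 28.72 kWh.
n = (1.960 × 236 / 28.72)² = 259.40
Round up: n = 260.

260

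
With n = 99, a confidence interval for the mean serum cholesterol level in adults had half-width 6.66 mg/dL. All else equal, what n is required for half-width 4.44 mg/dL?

223

Margin of error scales as 1/√n, so n₂ = n₁·(E₁/E₂)².
n₂ = 99 × (6.66/4.44)² = 99 × 2.25 = 222.75
Round up: n₂ = 223.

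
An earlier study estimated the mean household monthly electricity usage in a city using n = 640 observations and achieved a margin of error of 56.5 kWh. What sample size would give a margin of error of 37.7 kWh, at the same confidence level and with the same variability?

1438

Margin of error scales as 1/√n, so n₂ = n₁·(E₁/E₂)².
n₂ = 640 × (56.5/37.7)² = 640 × 2.246 = 1437.44
Round up: n₂ = 1438.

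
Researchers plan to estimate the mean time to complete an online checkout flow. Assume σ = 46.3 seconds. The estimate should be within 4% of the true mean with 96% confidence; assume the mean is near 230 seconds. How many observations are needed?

For a mean, the margin of error is E = z·σ/√n, so n = (zσ/E)².
At 96% confidence, z = 2.054.
E = 4% of 230 = 9.2 seconds.
n = (2.054 × 46.3 / 9.2)² = 106.85
Round up: n = 107.

n = 107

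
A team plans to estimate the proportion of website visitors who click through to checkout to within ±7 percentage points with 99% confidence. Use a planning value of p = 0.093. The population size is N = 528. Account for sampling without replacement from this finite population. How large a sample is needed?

95

For a proportion with margin E = 0.07 at 99% confidence, z = 2.576.
n = p̂(1−p̂)(z/E)² = 0.093 × 0.907 × (2.576/0.07)² = 114.23 — call this n₀.
Finite-population correction with N = 528: n = n₀ / (1 + (n₀−1)/N) = 114.23 / 1.214 = 94.09
Round up: n = 95.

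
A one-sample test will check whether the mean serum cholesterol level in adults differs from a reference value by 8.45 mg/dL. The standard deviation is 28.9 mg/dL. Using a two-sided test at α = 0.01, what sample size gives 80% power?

For a one-sample z-test, n = ((z_{α/2} + z_β)·σ/δ)².
z_{α/2} = 2.576 (two-sided α = 0.01); z_β = 0.842 (power 80% → β = 0.2).
n = (3.418 × 28.9 / 8.45)² = 136.66
Round up: n = 137.

137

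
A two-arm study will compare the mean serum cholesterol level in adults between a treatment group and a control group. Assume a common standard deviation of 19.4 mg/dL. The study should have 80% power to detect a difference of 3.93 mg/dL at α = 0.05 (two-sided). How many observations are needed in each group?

383 per group

For two equal groups, n per group = 2·((z_{α/2} + z_β)·σ/δ)².
z_{α/2} = 1.960; z_β = 0.842 (power 80%).
n = 2 × (2.802 × 19.4 / 3.93)² = 2 × 191.32 = 382.64
Round up: n = 383 per group.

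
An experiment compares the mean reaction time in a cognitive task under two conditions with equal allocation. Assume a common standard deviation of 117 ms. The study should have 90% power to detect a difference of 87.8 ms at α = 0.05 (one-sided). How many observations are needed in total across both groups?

For two equal groups, n per group = 2·((z_α + z_β)·σ/δ)².
z_α = 1.645; z_β = 1.282 (power 90%).
n = 2 × (2.927 × 117 / 87.8)² = 2 × 15.21 = 30.42
Round up: n = 31 per group.
Total across both groups: 2 × 31 = 62.

62 total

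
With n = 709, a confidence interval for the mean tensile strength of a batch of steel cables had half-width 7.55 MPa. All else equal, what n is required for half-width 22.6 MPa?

Margin of error scales as 1/√n, so n₂ = n₁·(E₁/E₂)².
n₂ = 709 × (7.55/22.6)² = 709 × 0.1116 = 79.12
Round up: n₂ = 80.

80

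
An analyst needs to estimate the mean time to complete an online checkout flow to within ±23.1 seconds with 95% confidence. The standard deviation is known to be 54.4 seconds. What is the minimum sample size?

n = 22

For a mean, the margin of error is E = z·σ/√n, so n = (zσ/E)².
At 95% confidence, z = 1.960.
n = (1.960 × 54.4 / 23.1)² = 21.31
Round up: n = 22.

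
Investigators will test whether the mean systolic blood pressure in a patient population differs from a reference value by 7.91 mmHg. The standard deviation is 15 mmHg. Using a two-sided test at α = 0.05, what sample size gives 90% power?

For a one-sample z-test, n = ((z_{α/2} + z_β)·σ/δ)².
z_{α/2} = 1.960 (two-sided α = 0.05); z_β = 1.282 (power 90% → β = 0.1).
n = (3.242 × 15 / 7.91)² = 37.80
Round up: n = 38.

n = 38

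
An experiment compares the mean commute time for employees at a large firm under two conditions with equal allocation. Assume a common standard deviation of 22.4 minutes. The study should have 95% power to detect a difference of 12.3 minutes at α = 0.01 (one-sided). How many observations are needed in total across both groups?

210 total

For two equal groups, n per group = 2·((z_α + z_β)·σ/δ)².
z_α = 2.326; z_β = 1.645 (power 95%).
n = 2 × (3.971 × 22.4 / 12.3)² = 2 × 52.30 = 104.60
Round up: n = 105 per group.
Total across both groups: 2 × 105 = 210.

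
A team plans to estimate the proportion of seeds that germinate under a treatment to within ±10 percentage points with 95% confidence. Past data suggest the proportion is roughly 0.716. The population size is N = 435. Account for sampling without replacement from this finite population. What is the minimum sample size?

For a proportion with margin E = 0.1 at 95% confidence, z = 1.960.
n = p̂(1−p̂)(z/E)² = 0.716 × 0.284 × (1.960/0.1)² = 78.12 — call this n₀.
Finite-population correction with N = 435: n = n₀ / (1 + (n₀−1)/N) = 78.12 / 1.177 = 66.37
Round up: n = 67.

67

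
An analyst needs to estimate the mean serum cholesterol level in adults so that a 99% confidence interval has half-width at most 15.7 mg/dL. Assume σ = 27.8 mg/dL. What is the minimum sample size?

For a mean, the margin of error is E = z·σ/√n, so n = (zσ/E)².
At 99% confidence, z = 2.576.
n = (2.576 × 27.8 / 15.7)² = 20.81
Round up: n = 21.

21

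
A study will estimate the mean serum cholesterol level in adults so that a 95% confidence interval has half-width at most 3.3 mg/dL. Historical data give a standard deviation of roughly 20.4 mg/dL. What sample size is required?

n = 147

For a mean, the margin of error is E = z·σ/√n, so n = (zσ/E)².
At 95% confidence, z = 1.960.
n = (1.960 × 20.4 / 3.3)² = 146.81
Round up: n = 147.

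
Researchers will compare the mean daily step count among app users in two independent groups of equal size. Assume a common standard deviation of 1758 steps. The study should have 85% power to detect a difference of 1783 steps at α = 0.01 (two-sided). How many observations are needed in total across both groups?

For two equal groups, n per group = 2·((z_{α/2} + z_β)·σ/δ)².
z_{α/2} = 2.576; z_β = 1.036 (power 85%).
n = 2 × (3.612 × 1758 / 1783)² = 2 × 12.68 = 25.36
Round up: n = 26 per group.
Total across both groups: 2 × 26 = 52.

52 total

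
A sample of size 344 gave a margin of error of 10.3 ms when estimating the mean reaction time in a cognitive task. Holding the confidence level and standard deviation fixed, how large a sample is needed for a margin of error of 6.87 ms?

774

Margin of error scales as 1/√n, so n₂ = n₁·(E₁/E₂)².
n₂ = 344 × (10.3/6.87)² = 344 × 2.248 = 773.31
Round up: n₂ = 774.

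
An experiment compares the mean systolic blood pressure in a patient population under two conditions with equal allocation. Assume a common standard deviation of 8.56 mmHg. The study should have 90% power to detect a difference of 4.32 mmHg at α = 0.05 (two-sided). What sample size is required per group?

For two equal groups, n per group = 2·((z_{α/2} + z_β)·σ/δ)².
z_{α/2} = 1.960; z_β = 1.282 (power 90%).
n = 2 × (3.242 × 8.56 / 4.32)² = 2 × 41.27 = 82.54
Round up: n = 83 per group.

83 per group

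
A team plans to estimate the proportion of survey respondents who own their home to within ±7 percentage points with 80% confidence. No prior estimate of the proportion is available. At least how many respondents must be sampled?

n = 84

For a proportion with margin E = 0.07 at 80% confidence, z = 1.282.
With no prior estimate, use p = 0.5, which maximizes p(1−p) at 0.25.
n = 0.25 × (z/E)² = 0.25 × (1.282/0.07)² = 83.85
Round up: n = 84.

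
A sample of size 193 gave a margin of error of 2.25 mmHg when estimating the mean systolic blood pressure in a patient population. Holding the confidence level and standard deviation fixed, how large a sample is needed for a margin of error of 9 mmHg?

Margin of error scales as 1/√n, so n₂ = n₁·(E₁/E₂)².
n₂ = 193 × (2.25/9)² = 193 × 0.0625 = 12.06
Round up: n₂ = 13.

13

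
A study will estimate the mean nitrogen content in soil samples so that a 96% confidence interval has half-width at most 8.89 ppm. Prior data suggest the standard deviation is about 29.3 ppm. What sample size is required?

46

For a mean, the margin of error is E = z·σ/√n, so n = (zσ/E)².
At 96% confidence, z = 2.054.
n = (2.054 × 29.3 / 8.89)² = 45.83
Round up: n = 46.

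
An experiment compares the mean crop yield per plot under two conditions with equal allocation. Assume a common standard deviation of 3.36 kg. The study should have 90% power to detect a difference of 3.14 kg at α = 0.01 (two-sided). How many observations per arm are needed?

For two equal groups, n per group = 2·((z_{α/2} + z_β)·σ/δ)².
z_{α/2} = 2.576; z_β = 1.282 (power 90%).
n = 2 × (3.858 × 3.36 / 3.14)² = 2 × 17.04 = 34.08
Round up: n = 35 per group.

35 per group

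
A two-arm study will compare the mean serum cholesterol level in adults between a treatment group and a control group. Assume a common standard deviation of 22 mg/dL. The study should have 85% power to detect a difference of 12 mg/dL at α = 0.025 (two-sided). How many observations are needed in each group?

For two equal groups, n per group = 2·((z_{α/2} + z_β)·σ/δ)².
z_{α/2} = 2.241; z_β = 1.036 (power 85%).
n = 2 × (3.277 × 22 / 12)² = 2 × 36.09 = 72.18
Round up: n = 73 per group.

73 per group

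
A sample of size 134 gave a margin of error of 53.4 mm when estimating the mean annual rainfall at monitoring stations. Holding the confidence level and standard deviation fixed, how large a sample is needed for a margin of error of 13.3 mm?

2161

Margin of error scales as 1/√n, so n₂ = n₁·(E₁/E₂)².
n₂ = 134 × (53.4/13.3)² = 134 × 16.12 = 2160.08
Round up: n₂ = 2161.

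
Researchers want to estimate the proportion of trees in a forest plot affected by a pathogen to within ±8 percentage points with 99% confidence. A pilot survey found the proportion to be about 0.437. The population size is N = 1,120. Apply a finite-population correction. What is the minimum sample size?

208

For a proportion with margin E = 0.08 at 99% confidence, z = 2.576.
n = p̂(1−p̂)(z/E)² = 0.437 × 0.563 × (2.576/0.08)² = 255.09 — call this n₀.
Finite-population correction with N = 1,120: n = n₀ / (1 + (n₀−1)/N) = 255.09 / 1.227 = 207.90
Round up: n = 208.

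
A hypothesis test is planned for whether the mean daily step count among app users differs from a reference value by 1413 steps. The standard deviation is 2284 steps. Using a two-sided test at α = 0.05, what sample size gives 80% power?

21

For a one-sample z-test, n = ((z_{α/2} + z_β)·σ/δ)².
z_{α/2} = 1.960 (two-sided α = 0.05); z_β = 0.842 (power 80% → β = 0.2).
n = (2.802 × 2284 / 1413)² = 20.51
Round up: n = 21.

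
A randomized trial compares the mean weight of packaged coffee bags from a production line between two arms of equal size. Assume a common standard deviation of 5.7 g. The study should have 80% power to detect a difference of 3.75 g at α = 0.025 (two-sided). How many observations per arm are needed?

44 per group

For two equal groups, n per group = 2·((z_{α/2} + z_β)·σ/δ)².
z_{α/2} = 2.241; z_β = 0.842 (power 80%).
n = 2 × (3.083 × 5.7 / 3.75)² = 2 × 21.96 = 43.92
Round up: n = 44 per group.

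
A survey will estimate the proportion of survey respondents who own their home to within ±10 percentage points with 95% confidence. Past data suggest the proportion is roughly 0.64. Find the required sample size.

For a proportion with margin E = 0.1 at 95% confidence, z = 1.960.
n = p̂(1−p̂)(z/E)² = 0.64 × 0.36 × (1.960/0.1)² = 88.51
Round up: n = 89.

89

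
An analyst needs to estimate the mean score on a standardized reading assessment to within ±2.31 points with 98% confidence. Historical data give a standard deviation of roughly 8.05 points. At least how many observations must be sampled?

66

For a mean, the margin of error is E = z·σ/√n, so n = (zσ/E)².
At 98% confidence, z = 2.326.
n = (2.326 × 8.05 / 2.31)² = 65.70
Round up: n = 66.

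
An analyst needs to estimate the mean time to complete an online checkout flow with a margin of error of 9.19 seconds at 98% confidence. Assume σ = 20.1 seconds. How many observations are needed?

For a mean, the margin of error is E = z·σ/√n, so n = (zσ/E)².
At 98% confidence, z = 2.326.
n = (2.326 × 20.1 / 9.19)² = 25.88
Round up: n = 26.

n = 26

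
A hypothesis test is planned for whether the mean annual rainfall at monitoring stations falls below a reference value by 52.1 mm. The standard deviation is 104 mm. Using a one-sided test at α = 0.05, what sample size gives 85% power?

For a one-sample z-test, n = ((z_α + z_β)·σ/δ)².
z_α = 1.645 (one-sided α = 0.05); z_β = 1.036 (power 85% → β = 0.15).
n = (2.681 × 104 / 52.1)² = 28.64
Round up: n = 29.

29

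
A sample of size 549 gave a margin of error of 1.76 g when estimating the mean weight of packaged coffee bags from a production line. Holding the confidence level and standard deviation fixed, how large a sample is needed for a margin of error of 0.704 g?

Margin of error scales as 1/√n, so n₂ = n₁·(E₁/E₂)².
n₂ = 549 × (1.76/0.704)² = 549 × 6.25 = 3431.25
Round up: n₂ = 3432.

3432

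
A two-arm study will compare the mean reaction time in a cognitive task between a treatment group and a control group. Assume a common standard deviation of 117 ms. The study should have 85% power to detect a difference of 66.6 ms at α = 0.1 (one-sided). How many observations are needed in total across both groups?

For two equal groups, n per group = 2·((z_α + z_β)·σ/δ)².
z_α = 1.282; z_β = 1.036 (power 85%).
n = 2 × (2.318 × 117 / 66.6)² = 2 × 16.58 = 33.16
Round up: n = 34 per group.
Total across both groups: 2 × 34 = 68.

68 total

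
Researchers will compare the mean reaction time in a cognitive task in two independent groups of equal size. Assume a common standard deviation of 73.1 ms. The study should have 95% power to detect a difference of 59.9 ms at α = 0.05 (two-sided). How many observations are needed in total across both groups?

For two equal groups, n per group = 2·((z_{α/2} + z_β)·σ/δ)².
z_{α/2} = 1.960; z_β = 1.645 (power 95%).
n = 2 × (3.605 × 73.1 / 59.9)² = 2 × 19.35 = 38.70
Round up: n = 39 per group.
Total across both groups: 2 × 39 = 78.

78 total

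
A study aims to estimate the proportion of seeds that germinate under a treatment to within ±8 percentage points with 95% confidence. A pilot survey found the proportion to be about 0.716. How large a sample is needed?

123

For a proportion with margin E = 0.08 at 95% confidence, z = 1.960.
n = p̂(1−p̂)(z/E)² = 0.716 × 0.284 × (1.960/0.08)² = 122.06
Round up: n = 123.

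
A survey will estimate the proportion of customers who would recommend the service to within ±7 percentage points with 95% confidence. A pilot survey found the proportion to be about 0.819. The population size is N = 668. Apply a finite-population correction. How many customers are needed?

For a proportion with margin E = 0.07 at 95% confidence, z = 1.960.
n = p̂(1−p̂)(z/E)² = 0.819 × 0.181 × (1.960/0.07)² = 116.22 — call this n₀.
Finite-population correction with N = 668: n = n₀ / (1 + (n₀−1)/N) = 116.22 / 1.172 = 99.16
Round up: n = 100.

100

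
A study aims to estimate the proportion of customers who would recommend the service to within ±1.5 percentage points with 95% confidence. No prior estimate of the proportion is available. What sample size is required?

4269

For a proportion with margin E = 0.015 at 95% confidence, z = 1.960.
With no prior estimate, use p = 0.5, which maximizes p(1−p) at 0.25.
n = 0.25 × (z/E)² = 0.25 × (1.960/0.015)² = 4268.44
Round up: n = 4269.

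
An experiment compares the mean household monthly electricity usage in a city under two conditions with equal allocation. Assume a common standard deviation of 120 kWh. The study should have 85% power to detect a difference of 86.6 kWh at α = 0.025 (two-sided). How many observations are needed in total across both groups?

84 total

For two equal groups, n per group = 2·((z_{α/2} + z_β)·σ/δ)².
z_{α/2} = 2.241; z_β = 1.036 (power 85%).
n = 2 × (3.277 × 120 / 86.6)² = 2 × 20.62 = 41.24
Round up: n = 42 per group.
Total across both groups: 2 × 42 = 84.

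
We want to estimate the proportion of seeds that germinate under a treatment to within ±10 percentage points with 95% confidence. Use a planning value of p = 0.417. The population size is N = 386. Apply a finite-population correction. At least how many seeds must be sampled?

n = 76

For a proportion with margin E = 0.1 at 95% confidence, z = 1.960.
n = p̂(1−p̂)(z/E)² = 0.417 × 0.583 × (1.960/0.1)² = 93.39 — call this n₀.
Finite-population correction with N = 386: n = n₀ / (1 + (n₀−1)/N) = 93.39 / 1.239 = 75.38
Round up: n = 76.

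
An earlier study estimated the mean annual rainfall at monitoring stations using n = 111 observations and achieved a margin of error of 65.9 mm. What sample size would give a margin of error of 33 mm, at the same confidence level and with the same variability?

n = 443

Margin of error scales as 1/√n, so n₂ = n₁·(E₁/E₂)².
n₂ = 111 × (65.9/33)² = 111 × 3.988 = 442.67
Round up: n₂ = 443.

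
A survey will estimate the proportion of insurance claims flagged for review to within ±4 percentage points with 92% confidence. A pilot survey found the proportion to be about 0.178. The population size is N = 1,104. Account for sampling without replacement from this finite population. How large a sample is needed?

For a proportion with margin E = 0.04 at 92% confidence, z = 1.751.
n = p̂(1−p̂)(z/E)² = 0.178 × 0.822 × (1.751/0.04)² = 280.38 — call this n₀.
Finite-population correction with N = 1,104: n = n₀ / (1 + (n₀−1)/N) = 280.38 / 1.253 = 223.77
Round up: n = 224.

224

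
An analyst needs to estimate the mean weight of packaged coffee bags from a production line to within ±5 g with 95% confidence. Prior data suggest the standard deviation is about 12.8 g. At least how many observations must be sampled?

For a mean, the margin of error is E = z·σ/√n, so n = (zσ/E)².
At 95% confidence, z = 1.960.
n = (1.960 × 12.8 / 5)² = 25.18
Round up: n = 26.

n = 26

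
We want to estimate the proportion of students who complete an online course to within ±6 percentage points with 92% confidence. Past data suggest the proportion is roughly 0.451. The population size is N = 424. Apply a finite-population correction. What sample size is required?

For a proportion with margin E = 0.06 at 92% confidence, z = 1.751.
n = p̂(1−p̂)(z/E)² = 0.451 × 0.549 × (1.751/0.06)² = 210.87 — call this n₀.
Finite-population correction with N = 424: n = n₀ / (1 + (n₀−1)/N) = 210.87 / 1.495 = 141.05
Round up: n = 142.

142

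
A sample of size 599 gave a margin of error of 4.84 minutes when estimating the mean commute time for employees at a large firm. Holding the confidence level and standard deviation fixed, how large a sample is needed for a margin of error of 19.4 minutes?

Margin of error scales as 1/√n, so n₂ = n₁·(E₁/E₂)².
n₂ = 599 × (4.84/19.4)² = 599 × 0.06224 = 37.28
Round up: n₂ = 38.

38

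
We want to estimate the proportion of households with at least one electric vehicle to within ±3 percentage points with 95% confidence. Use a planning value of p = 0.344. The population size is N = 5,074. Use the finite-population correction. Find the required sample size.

810

For a proportion with margin E = 0.03 at 95% confidence, z = 1.960.
n = p̂(1−p̂)(z/E)² = 0.344 × 0.656 × (1.960/0.03)² = 963.23 — call this n₀.
Finite-population correction with N = 5,074: n = n₀ / (1 + (n₀−1)/N) = 963.23 / 1.19 = 809.44
Round up: n = 810.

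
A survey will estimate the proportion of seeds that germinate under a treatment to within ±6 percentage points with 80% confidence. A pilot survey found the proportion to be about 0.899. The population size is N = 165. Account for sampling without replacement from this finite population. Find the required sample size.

34

For a proportion with margin E = 0.06 at 80% confidence, z = 1.282.
n = p̂(1−p̂)(z/E)² = 0.899 × 0.101 × (1.282/0.06)² = 41.45 — call this n₀.
Finite-population correction with N = 165: n = n₀ / (1 + (n₀−1)/N) = 41.45 / 1.245 = 33.29
Round up: n = 34.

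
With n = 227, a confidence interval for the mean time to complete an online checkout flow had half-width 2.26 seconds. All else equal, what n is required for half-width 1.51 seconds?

509

Margin of error scales as 1/√n, so n₂ = n₁·(E₁/E₂)².
n₂ = 227 × (2.26/1.51)² = 227 × 2.24 = 508.48
Round up: n₂ = 509.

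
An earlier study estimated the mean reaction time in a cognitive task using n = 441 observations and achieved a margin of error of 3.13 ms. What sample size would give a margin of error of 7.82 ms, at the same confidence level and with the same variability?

Margin of error scales as 1/√n, so n₂ = n₁·(E₁/E₂)².
n₂ = 441 × (3.13/7.82)² = 441 × 0.1602 = 70.65
Round up: n₂ = 71.

71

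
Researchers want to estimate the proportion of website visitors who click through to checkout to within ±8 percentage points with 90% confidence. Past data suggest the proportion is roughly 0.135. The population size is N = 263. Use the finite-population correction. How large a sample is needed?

For a proportion with margin E = 0.08 at 90% confidence, z = 1.645.
n = p̂(1−p̂)(z/E)² = 0.135 × 0.865 × (1.645/0.08)² = 49.37 — call this n₀.
Finite-population correction with N = 263: n = n₀ / (1 + (n₀−1)/N) = 49.37 / 1.184 = 41.70
Round up: n = 42.

n = 42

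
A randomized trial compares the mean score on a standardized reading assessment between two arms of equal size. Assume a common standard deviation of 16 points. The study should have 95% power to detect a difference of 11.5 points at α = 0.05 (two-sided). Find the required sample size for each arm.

51 per group

For two equal groups, n per group = 2·((z_{α/2} + z_β)·σ/δ)².
z_{α/2} = 1.960; z_β = 1.645 (power 95%).
n = 2 × (3.605 × 16 / 11.5)² = 2 × 25.16 = 50.32
Round up: n = 51 per group.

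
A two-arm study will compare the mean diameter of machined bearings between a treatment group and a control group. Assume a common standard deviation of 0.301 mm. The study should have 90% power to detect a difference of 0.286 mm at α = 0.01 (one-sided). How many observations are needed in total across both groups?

58 total

For two equal groups, n per group = 2·((z_α + z_β)·σ/δ)².
z_α = 2.326; z_β = 1.282 (power 90%).
n = 2 × (3.608 × 0.301 / 0.286)² = 2 × 14.42 = 28.84
Round up: n = 29 per group.
Total across both groups: 2 × 29 = 58.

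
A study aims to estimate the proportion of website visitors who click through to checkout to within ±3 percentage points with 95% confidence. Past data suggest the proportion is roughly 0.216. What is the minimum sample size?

n = 723

For a proportion with margin E = 0.03 at 95% confidence, z = 1.960.
n = p̂(1−p̂)(z/E)² = 0.216 × 0.784 × (1.960/0.03)² = 722.84
Round up: n = 723.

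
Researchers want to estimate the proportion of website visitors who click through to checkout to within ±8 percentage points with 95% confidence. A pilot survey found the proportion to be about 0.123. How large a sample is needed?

For a proportion with margin E = 0.08 at 95% confidence, z = 1.960.
n = p̂(1−p̂)(z/E)² = 0.123 × 0.877 × (1.960/0.08)² = 64.75
Round up: n = 65.

65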